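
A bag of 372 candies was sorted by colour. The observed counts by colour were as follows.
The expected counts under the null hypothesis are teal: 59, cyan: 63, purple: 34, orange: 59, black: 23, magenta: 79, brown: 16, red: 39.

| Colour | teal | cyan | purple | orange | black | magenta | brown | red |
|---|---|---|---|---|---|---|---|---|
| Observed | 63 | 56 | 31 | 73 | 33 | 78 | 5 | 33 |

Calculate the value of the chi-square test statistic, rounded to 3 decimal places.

17.482

teal: (63 − 59)²/59 = 16/59 = 0.2712
cyan: (56 − 63)²/63 = 49/63 = 0.7778
purple: (31 − 34)²/34 = 9/34 = 0.2647
orange: (73 − 59)²/59 = 196/59 = 3.3220
black: (33 − 23)²/23 = 100/23 = 4.3478
magenta: (78 − 79)²/79 = 1/79 = 0.0127
brown: (5 − 16)²/16 = 121/16 = 7.5625
red: (33 − 39)²/39 = 36/39 = 0.9231
Sum = 17.482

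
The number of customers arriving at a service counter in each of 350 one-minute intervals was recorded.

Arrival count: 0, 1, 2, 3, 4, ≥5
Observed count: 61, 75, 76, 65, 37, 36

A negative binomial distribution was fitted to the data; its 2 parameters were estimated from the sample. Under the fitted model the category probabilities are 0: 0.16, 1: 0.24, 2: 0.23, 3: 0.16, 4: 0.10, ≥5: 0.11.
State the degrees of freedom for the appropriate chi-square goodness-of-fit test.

There are k = 6 categories and 2 parameters estimated from the data, so df = 6 − 1 − 2 = 3.

3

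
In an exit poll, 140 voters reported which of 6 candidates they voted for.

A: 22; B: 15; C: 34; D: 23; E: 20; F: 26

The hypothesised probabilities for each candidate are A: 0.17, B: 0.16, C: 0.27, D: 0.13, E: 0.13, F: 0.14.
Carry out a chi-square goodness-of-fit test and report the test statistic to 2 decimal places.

6.50

Expected counts E_i = n·p_i: 140×0.17 = 23.8, 140×0.16 = 22.4, 140×0.27 = 37.8, 140×0.13 = 18.2, 140×0.13 = 18.2, 140×0.14 = 19.6.
χ² = (22−23.8)²/23.8 + (15−22.4)²/22.4 + (34−37.8)²/37.8 + (23−18.2)²/18.2 + (20−18.2)²/18.2 + (26−19.6)²/19.6
   = 0.136 + 2.445 + 0.382 + 1.266 + 0.178 + 2.090
Sum = 6.50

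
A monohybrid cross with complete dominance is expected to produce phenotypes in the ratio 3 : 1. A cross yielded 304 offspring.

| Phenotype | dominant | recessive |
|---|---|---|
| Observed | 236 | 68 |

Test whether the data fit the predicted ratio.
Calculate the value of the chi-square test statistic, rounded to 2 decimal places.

1.12

Ratio total = 4. Expected counts: 304×3/4 = 228, 304×1/4 = 76.
cat            O        E   (O−E)²/E
dominant     236      228      0.281
recessive     68       76      0.842
Sum = 1.12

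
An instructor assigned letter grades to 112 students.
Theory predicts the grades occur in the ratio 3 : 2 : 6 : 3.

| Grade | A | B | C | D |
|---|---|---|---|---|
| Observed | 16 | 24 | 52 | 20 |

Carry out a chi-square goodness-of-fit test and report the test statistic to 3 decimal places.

7.667

Ratio total = 14. Expected counts: 112×3/14 = 24, 112×2/14 = 16, 112×6/14 = 48, 112×3/14 = 24.
A: (16 − 24)²/24 = 64/24 = 2.6667
B: (24 − 16)²/16 = 64/16 = 4.0000
C: (52 − 48)²/48 = 16/48 = 0.3333
D: (20 − 24)²/24 = 16/24 = 0.6667
Sum = 7.667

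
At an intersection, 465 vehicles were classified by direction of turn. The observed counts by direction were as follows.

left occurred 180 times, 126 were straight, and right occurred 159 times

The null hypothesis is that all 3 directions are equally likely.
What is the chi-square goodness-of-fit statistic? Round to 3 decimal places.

Under H₀ each category has probability 1/3, so each expected count is 465/3 = 155.
left: (180 − 155)²/155 = 625/155 = 4.0323
straight: (126 − 155)²/155 = 841/155 = 5.4258
right: (159 − 155)²/155 = 16/155 = 0.1032
Sum = 9.561

9.561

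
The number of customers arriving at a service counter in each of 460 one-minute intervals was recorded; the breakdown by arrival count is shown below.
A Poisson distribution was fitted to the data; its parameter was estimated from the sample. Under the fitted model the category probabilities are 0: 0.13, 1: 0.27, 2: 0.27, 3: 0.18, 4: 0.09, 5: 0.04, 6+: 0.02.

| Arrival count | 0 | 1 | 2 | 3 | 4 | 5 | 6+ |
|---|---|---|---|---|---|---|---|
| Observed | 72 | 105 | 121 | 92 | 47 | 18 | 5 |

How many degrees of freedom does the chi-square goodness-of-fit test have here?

5

There are k = 7 categories and 1 parameter estimated from the data, so df = 7 − 1 − 1 = 5.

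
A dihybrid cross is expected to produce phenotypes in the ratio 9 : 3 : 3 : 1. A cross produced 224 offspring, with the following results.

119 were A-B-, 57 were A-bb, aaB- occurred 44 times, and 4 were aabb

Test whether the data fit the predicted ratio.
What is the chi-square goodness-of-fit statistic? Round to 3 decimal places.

Ratio total = 16. Expected counts: 224×9/16 = 126, 224×3/16 = 42, 224×3/16 = 42, 224×1/16 = 14.
χ² = (119−126)²/126 + (57−42)²/42 + (44−42)²/42 + (4−14)²/14
   = 0.3889 + 5.3571 + 0.0952 + 7.1429
Sum = 12.984

12.984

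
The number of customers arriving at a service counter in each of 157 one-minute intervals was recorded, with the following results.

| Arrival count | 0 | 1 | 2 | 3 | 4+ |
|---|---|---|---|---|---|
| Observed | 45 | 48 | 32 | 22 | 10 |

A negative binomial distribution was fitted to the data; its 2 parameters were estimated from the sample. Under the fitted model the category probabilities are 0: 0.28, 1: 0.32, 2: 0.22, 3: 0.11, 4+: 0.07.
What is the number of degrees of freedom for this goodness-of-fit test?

There are k = 5 categories and 2 parameters estimated from the data, so df = 5 − 1 − 2 = 2.

2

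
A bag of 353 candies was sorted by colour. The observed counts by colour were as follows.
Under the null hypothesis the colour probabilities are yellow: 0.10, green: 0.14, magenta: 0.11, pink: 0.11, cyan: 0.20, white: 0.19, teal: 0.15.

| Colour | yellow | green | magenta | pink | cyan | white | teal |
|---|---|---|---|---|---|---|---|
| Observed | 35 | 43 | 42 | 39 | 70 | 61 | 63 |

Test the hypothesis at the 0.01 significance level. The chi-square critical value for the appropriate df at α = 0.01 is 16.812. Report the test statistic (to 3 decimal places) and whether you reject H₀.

3.558; do not reject

Expected counts E_i = n·p_i: 353×0.10 = 35.3, 353×0.14 = 49.42, 353×0.11 = 38.83, 353×0.11 = 38.83, 353×0.20 = 70.6, 353×0.19 = 67.07, 353×0.15 = 52.95.
χ² = (35−35.3)²/35.3 + (43−49.42)²/49.42 + (42−38.83)²/38.83 + (39−38.83)²/38.83 + (70−70.6)²/70.6 + (61−67.07)²/67.07 + (63−52.95)²/52.95
   = 0.0025 + 0.8340 + 0.2588 + 0.0007 + 0.0051 + 0.5493 + 1.9075
Sum = 3.558
df = 6. Since 3.558 < 16.812, we do not reject H₀.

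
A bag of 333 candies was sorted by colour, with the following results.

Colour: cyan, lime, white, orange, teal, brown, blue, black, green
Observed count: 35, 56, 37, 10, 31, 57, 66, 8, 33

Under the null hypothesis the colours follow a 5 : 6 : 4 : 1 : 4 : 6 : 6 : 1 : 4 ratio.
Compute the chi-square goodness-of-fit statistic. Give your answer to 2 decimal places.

Ratio total = 37. Expected counts: 333×5/37 = 45, 333×6/37 = 54, 333×4/37 = 36, 333×1/37 = 9, 333×4/37 = 36, 333×6/37 = 54, 333×6/37 = 54, 333×1/37 = 9, 333×4/37 = 36.
cat         O        E   (O−E)²/E
cyan       35       45      2.222
lime       56       54      0.074
white      37       36      0.028
orange     10        9      0.111
teal       31       36      0.694
brown      57       54      0.167
blue       66       54      2.667
black       8        9      0.111
green      33       36      0.250
Sum = 6.32

6.32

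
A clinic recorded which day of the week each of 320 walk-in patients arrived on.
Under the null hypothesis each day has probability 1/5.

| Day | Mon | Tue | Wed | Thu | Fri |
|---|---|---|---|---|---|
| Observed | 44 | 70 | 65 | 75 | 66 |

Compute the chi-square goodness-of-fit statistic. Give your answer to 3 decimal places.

8.781

Under H₀ each category has probability 1/5, so each expected count is 320/5 = 64.
χ² = (44−64)²/64 + (70−64)²/64 + (65−64)²/64 + (75−64)²/64 + (66−64)²/64
   = 6.2500 + 0.5625 + 0.0156 + 1.8906 + 0.0625
Sum = 8.781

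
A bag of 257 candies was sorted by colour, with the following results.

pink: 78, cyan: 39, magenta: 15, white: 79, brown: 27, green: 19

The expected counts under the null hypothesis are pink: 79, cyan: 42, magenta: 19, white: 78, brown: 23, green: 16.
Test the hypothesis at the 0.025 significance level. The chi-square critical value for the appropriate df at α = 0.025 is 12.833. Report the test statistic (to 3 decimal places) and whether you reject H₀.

2.340; do not reject

pink: (78 − 79)²/79 = 1/79 = 0.0127
cyan: (39 − 42)²/42 = 9/42 = 0.2143
magenta: (15 − 19)²/19 = 16/19 = 0.8421
white: (79 − 78)²/78 = 1/78 = 0.0128
brown: (27 − 23)²/23 = 16/23 = 0.6957
green: (19 − 16)²/16 = 9/16 = 0.5625
Sum = 2.340
df = 5. Since 2.340 < 12.833, we do not reject H₀.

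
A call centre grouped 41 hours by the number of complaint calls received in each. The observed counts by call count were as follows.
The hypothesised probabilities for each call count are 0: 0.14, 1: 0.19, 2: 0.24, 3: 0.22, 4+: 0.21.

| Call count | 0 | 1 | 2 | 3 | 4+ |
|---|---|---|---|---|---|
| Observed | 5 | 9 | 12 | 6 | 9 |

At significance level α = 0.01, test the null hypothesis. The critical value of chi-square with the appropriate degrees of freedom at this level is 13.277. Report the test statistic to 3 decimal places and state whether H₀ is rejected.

Expected counts E_i = n·p_i: 41×0.14 = 5.74, 41×0.19 = 7.79, 41×0.24 = 9.84, 41×0.22 = 9.02, 41×0.21 = 8.61.
χ² = (5−5.74)²/5.74 + (9−7.79)²/7.79 + (12−9.84)²/9.84 + (6−9.02)²/9.02 + (9−8.61)²/8.61
   = 0.0954 + 0.1879 + 0.4741 + 1.0111 + 0.0177
Sum = 1.786
df = 4. Since 1.786 < 13.277, we do not reject H₀.

1.786; do not reject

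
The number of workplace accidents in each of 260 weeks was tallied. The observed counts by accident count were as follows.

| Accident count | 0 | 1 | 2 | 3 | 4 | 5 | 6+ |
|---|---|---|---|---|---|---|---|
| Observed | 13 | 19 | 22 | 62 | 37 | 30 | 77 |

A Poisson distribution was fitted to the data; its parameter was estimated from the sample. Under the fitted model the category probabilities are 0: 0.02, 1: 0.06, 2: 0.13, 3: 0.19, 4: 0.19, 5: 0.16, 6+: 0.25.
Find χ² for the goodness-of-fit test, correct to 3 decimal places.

Expected counts E_i = n·p_i: 260×0.02 = 5.2, 260×0.06 = 15.6, 260×0.13 = 33.8, 260×0.19 = 49.4, 260×0.19 = 49.4, 260×0.16 = 41.6, 260×0.25 = 65.
0: (13 − 5.2)²/5.2 = 60.84/5.2 = 11.7000
1: (19 − 15.6)²/15.6 = 11.56/15.6 = 0.7410
2: (22 − 33.8)²/33.8 = 139.24/33.8 = 4.1195
3: (62 − 49.4)²/49.4 = 158.76/49.4 = 3.2138
4: (37 − 49.4)²/49.4 = 153.76/49.4 = 3.1126
5: (30 − 41.6)²/41.6 = 134.56/41.6 = 3.2346
6+: (77 − 65)²/65 = 144/65 = 2.2154
Sum = 28.337

28.337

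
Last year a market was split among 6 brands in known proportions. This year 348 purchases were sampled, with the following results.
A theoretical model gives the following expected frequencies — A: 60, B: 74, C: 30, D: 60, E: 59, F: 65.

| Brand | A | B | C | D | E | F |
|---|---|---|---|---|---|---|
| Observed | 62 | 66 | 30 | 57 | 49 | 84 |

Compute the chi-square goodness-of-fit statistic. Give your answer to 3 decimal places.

A: (62 − 60)²/60 = 4/60 = 0.0667
B: (66 − 74)²/74 = 64/74 = 0.8649
C: (30 − 30)²/30 = 0/30 = 0.0000
D: (57 − 60)²/60 = 9/60 = 0.1500
E: (49 − 59)²/59 = 100/59 = 1.6949
F: (84 − 65)²/65 = 361/65 = 5.5538
Sum = 8.330

8.330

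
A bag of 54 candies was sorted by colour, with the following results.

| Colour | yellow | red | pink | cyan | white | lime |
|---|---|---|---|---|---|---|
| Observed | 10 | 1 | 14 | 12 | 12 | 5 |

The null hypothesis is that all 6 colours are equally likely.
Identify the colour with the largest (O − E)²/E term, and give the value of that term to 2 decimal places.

Expected count for each of the 6 categories: 54/6 = 9.
χ² = (10−9)²/9 + (1−9)²/9 + (14−9)²/9 + (12−9)²/9 + (12−9)²/9 + (5−9)²/9
   = 0.111 + 7.111 + 2.778 + 1.000 + 1.000 + 1.778
The largest term is for red: 7.11.

red, 7.11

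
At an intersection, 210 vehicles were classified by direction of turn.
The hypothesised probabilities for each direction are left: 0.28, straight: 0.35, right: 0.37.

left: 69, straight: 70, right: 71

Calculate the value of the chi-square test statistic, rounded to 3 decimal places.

2.514

Expected counts E_i = n·p_i: 210×0.28 = 58.8, 210×0.35 = 73.5, 210×0.37 = 77.7.
χ² = (69−58.8)²/58.8 + (70−73.5)²/73.5 + (71−77.7)²/77.7
   = 1.7694 + 0.1667 + 0.5777
Sum = 2.514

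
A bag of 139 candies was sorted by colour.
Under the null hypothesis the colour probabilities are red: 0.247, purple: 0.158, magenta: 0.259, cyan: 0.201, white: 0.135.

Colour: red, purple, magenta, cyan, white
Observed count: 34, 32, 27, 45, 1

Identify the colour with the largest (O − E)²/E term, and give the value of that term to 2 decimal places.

white, 16.82

Expected counts E_i = n·p_i: 139×0.247 = 34.333, 139×0.158 = 21.962, 139×0.259 = 36.001, 139×0.201 = 27.939, 139×0.135 = 18.765.
red: (34 − 34.333)²/34.333 = 0.110889/34.333 = 0.003
purple: (32 − 21.962)²/21.962 = 100.761444/21.962 = 4.588
magenta: (27 − 36.001)²/36.001 = 81.018001/36.001 = 2.250
cyan: (45 − 27.939)²/27.939 = 291.077721/27.939 = 10.418
white: (1 − 18.765)²/18.765 = 315.595225/18.765 = 16.818
The largest term is for white: 16.82.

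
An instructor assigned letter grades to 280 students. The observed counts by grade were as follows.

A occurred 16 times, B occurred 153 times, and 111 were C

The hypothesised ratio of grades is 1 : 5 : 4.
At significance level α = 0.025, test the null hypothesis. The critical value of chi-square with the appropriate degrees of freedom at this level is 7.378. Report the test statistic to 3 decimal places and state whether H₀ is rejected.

6.359; do not reject

Ratio total = 10. Expected counts: 280×1/10 = 28, 280×5/10 = 140, 280×4/10 = 112.
cat         O        E   (O−E)²/E
A          16       28     5.1429
B         153      140     1.2071
C         111      112     0.0089
Sum = 6.359
df = 2. Since 6.359 < 7.378, we do not reject H₀.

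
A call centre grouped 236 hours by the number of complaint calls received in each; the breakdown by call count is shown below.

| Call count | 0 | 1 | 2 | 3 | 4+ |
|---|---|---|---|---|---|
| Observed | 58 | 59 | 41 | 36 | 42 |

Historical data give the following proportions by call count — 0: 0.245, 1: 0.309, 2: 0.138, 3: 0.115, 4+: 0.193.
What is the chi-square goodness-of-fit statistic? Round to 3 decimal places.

Expected counts E_i = n·p_i: 236×0.245 = 57.82, 236×0.309 = 72.924, 236×0.138 = 32.568, 236×0.115 = 27.14, 236×0.193 = 45.548.
0: (58 − 57.82)²/57.82 = 0.0324/57.82 = 0.0006
1: (59 − 72.924)²/72.924 = 193.877776/72.924 = 2.6586
2: (41 − 32.568)²/32.568 = 71.098624/32.568 = 2.1831
3: (36 − 27.14)²/27.14 = 78.4996/27.14 = 2.8924
4+: (42 − 45.548)²/45.548 = 12.588304/45.548 = 0.2764
Sum = 8.011

8.011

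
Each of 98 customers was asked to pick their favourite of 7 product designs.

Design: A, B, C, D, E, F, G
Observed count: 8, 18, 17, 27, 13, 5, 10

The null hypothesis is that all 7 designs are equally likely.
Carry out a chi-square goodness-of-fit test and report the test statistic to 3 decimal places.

23.429

Expected count for each of the 7 categories: 98/7 = 14.
A: (8 − 14)²/14 = 36/14 = 2.5714
B: (18 − 14)²/14 = 16/14 = 1.1429
C: (17 − 14)²/14 = 9/14 = 0.6429
D: (27 − 14)²/14 = 169/14 = 12.0714
E: (13 − 14)²/14 = 1/14 = 0.0714
F: (5 − 14)²/14 = 81/14 = 5.7857
G: (10 − 14)²/14 = 16/14 = 1.1429
Sum = 23.429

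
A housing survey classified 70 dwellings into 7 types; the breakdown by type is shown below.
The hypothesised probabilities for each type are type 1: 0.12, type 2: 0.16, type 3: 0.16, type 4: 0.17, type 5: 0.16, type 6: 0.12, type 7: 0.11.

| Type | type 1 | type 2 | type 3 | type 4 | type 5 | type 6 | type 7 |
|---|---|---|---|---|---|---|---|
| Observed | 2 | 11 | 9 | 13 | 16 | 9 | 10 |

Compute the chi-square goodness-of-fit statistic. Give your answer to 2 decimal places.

Expected counts E_i = n·p_i: 70×0.12 = 8.4, 70×0.16 = 11.2, 70×0.16 = 11.2, 70×0.17 = 11.9, 70×0.16 = 11.2, 70×0.12 = 8.4, 70×0.11 = 7.7.
type 1: (2 − 8.4)²/8.4 = 40.96/8.4 = 4.876
type 2: (11 − 11.2)²/11.2 = 0.04/11.2 = 0.004
type 3: (9 − 11.2)²/11.2 = 4.84/11.2 = 0.432
type 4: (13 − 11.9)²/11.9 = 1.21/11.9 = 0.102
type 5: (16 − 11.2)²/11.2 = 23.04/11.2 = 2.057
type 6: (9 − 8.4)²/8.4 = 0.36/8.4 = 0.043
type 7: (10 − 7.7)²/7.7 = 5.29/7.7 = 0.687
Sum = 8.20

8.20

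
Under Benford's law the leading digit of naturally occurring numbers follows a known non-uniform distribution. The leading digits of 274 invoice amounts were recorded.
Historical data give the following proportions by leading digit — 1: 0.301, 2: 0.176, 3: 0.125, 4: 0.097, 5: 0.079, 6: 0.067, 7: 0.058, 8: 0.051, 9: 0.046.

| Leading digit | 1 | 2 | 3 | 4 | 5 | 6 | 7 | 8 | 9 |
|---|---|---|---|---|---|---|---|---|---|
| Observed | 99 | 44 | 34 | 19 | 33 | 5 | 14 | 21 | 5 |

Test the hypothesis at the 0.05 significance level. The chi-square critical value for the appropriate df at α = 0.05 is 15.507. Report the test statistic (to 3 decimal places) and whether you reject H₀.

29.865; reject

Expected counts E_i = n·p_i: 274×0.301 = 82.474, 274×0.176 = 48.224, 274×0.125 = 34.25, 274×0.097 = 26.578, 274×0.079 = 21.646, 274×0.067 = 18.358, 274×0.058 = 15.892, 274×0.051 = 13.974, 274×0.046 = 12.604.
1: (99 − 82.474)²/82.474 = 273.108676/82.474 = 3.3115
2: (44 − 48.224)²/48.224 = 17.842176/48.224 = 0.3700
3: (34 − 34.25)²/34.25 = 0.0625/34.25 = 0.0018
4: (19 − 26.578)²/26.578 = 57.426084/26.578 = 2.1607
5: (33 − 21.646)²/21.646 = 128.913316/21.646 = 5.9555
6: (5 − 18.358)²/18.358 = 178.436164/18.358 = 9.7198
7: (14 − 15.892)²/15.892 = 3.579664/15.892 = 0.2252
8: (21 − 13.974)²/13.974 = 49.364676/13.974 = 3.5326
9: (5 − 12.604)²/12.604 = 57.820816/12.604 = 4.5875
Sum = 29.865
df = 8. Since 29.865 > 15.507, we reject H₀.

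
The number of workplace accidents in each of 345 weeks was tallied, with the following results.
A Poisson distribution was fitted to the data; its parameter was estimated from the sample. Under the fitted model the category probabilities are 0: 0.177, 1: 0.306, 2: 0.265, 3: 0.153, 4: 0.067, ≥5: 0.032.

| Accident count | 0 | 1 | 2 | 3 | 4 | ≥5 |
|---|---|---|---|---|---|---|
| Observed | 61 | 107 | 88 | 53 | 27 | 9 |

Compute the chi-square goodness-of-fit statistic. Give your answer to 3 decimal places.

Expected counts E_i = n·p_i: 345×0.177 = 61.065, 345×0.306 = 105.57, 345×0.265 = 91.425, 345×0.153 = 52.785, 345×0.067 = 23.115, 345×0.032 = 11.04.
cat         O        E   (O−E)²/E
0          61   61.065     0.0001
1         107   105.57     0.0194
2          88   91.425     0.1283
3          53   52.785     0.0009
4          27   23.115     0.6530
≥5          9    11.04     0.3770
Sum = 1.179

1.179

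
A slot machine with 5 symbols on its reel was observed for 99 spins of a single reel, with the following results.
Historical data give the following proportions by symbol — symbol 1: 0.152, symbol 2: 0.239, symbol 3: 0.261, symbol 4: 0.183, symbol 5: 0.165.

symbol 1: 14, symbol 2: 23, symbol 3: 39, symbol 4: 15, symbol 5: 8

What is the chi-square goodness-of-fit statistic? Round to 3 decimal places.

Expected counts E_i = n·p_i: 99×0.152 = 15.048, 99×0.239 = 23.661, 99×0.261 = 25.839, 99×0.183 = 18.117, 99×0.165 = 16.335.
χ² = (14−15.048)²/15.048 + (23−23.661)²/23.661 + (39−25.839)²/25.839 + (15−18.117)²/18.117 + (8−16.335)²/16.335
   = 0.0730 + 0.0185 + 6.7035 + 0.5363 + 4.2530
Sum = 11.584

11.584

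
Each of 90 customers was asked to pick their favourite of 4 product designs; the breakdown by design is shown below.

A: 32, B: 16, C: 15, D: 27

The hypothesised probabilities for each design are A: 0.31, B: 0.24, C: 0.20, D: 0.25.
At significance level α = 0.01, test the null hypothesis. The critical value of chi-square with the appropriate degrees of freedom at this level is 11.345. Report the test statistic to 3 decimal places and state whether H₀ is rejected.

Expected counts E_i = n·p_i: 90×0.31 = 27.9, 90×0.24 = 21.6, 90×0.20 = 18, 90×0.25 = 22.5.
χ² = (32−27.9)²/27.9 + (16−21.6)²/21.6 + (15−18)²/18 + (27−22.5)²/22.5
   = 0.6025 + 1.4519 + 0.5000 + 0.9000
Sum = 3.454
df = 3. Since 3.454 < 11.345, we do not reject H₀.

3.454; do not reject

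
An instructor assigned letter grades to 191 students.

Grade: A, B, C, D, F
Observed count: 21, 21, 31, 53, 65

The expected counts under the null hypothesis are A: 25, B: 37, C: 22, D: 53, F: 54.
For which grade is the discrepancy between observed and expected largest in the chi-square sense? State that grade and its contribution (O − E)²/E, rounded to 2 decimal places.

B, 6.92

χ² = (21−25)²/25 + (21−37)²/37 + (31−22)²/22 + (53−53)²/53 + (65−54)²/54
   = 0.640 + 6.919 + 3.682 + 0.000 + 2.241
The largest term is for B: 6.92.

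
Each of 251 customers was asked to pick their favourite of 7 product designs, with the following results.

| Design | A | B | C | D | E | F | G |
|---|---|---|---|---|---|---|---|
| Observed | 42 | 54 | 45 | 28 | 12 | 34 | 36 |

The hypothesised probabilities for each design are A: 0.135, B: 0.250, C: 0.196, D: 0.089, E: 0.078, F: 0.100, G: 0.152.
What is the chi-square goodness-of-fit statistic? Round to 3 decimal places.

Expected counts E_i = n·p_i: 251×0.135 = 33.885, 251×0.250 = 62.75, 251×0.196 = 49.196, 251×0.089 = 22.339, 251×0.078 = 19.578, 251×0.100 = 25.1, 251×0.152 = 38.152.
A: (42 − 33.885)²/33.885 = 65.853225/33.885 = 1.9434
B: (54 − 62.75)²/62.75 = 76.5625/62.75 = 1.2201
C: (45 − 49.196)²/49.196 = 17.606416/49.196 = 0.3579
D: (28 − 22.339)²/22.339 = 32.046921/22.339 = 1.4346
E: (12 − 19.578)²/19.578 = 57.426084/19.578 = 2.9332
F: (34 − 25.1)²/25.1 = 79.21/25.1 = 3.1558
G: (36 − 38.152)²/38.152 = 4.631104/38.152 = 0.1214
Sum = 11.166

11.166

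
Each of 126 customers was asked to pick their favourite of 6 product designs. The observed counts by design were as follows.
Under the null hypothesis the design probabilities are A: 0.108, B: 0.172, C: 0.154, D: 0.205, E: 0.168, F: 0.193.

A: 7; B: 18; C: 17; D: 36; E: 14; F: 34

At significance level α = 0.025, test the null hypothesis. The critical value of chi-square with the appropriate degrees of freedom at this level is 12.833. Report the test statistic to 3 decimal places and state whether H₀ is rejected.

Expected counts E_i = n·p_i: 126×0.108 = 13.608, 126×0.172 = 21.672, 126×0.154 = 19.404, 126×0.205 = 25.83, 126×0.168 = 21.168, 126×0.193 = 24.318.
A: (7 − 13.608)²/13.608 = 43.665664/13.608 = 3.2088
B: (18 − 21.672)²/21.672 = 13.483584/21.672 = 0.6222
C: (17 − 19.404)²/19.404 = 5.779216/19.404 = 0.2978
D: (36 − 25.83)²/25.83 = 103.4289/25.83 = 4.0042
E: (14 − 21.168)²/21.168 = 51.380224/21.168 = 2.4273
F: (34 − 24.318)²/24.318 = 93.741124/24.318 = 3.8548
Sum = 14.415
df = 5. Since 14.415 > 12.833, we reject H₀.

14.415; reject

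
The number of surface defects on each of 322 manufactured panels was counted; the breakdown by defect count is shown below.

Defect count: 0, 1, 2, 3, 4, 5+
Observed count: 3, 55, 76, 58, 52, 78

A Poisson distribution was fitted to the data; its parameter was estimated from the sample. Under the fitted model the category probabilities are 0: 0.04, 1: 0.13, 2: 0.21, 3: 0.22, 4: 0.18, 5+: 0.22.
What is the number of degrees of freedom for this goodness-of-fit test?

4

There are k = 6 categories and 1 parameter estimated from the data, so df = 6 − 1 − 1 = 4.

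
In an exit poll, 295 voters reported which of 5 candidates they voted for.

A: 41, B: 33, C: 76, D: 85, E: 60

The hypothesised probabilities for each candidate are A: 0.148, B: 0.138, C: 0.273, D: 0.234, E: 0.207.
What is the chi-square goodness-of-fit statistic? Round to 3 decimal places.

5.591

Expected counts E_i = n·p_i: 295×0.148 = 43.66, 295×0.138 = 40.71, 295×0.273 = 80.535, 295×0.234 = 69.03, 295×0.207 = 61.065.
A: (41 − 43.66)²/43.66 = 7.0756/43.66 = 0.1621
B: (33 − 40.71)²/40.71 = 59.4441/40.71 = 1.4602
C: (76 − 80.535)²/80.535 = 20.566225/80.535 = 0.2554
D: (85 − 69.03)²/69.03 = 255.0409/69.03 = 3.6946
E: (60 − 61.065)²/61.065 = 1.134225/61.065 = 0.0186
Sum = 5.591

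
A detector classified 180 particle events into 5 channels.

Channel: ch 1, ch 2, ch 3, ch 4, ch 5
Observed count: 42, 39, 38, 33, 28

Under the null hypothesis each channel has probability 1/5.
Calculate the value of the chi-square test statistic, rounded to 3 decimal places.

3.389

Under H₀ each category has probability 1/5, so each expected count is 180/5 = 36.
ch 1: (42 − 36)²/36 = 36/36 = 1.0000
ch 2: (39 − 36)²/36 = 9/36 = 0.2500
ch 3: (38 − 36)²/36 = 4/36 = 0.1111
ch 4: (33 − 36)²/36 = 9/36 = 0.2500
ch 5: (28 − 36)²/36 = 64/36 = 1.7778
Sum = 3.389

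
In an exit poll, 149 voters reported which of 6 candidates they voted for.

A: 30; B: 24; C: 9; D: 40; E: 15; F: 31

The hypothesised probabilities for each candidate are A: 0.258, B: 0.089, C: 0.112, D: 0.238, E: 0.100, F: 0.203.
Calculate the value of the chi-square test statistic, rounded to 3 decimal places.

14.692

Expected counts E_i = n·p_i: 149×0.258 = 38.442, 149×0.089 = 13.261, 149×0.112 = 16.688, 149×0.238 = 35.462, 149×0.100 = 14.9, 149×0.203 = 30.247.
A: (30 − 38.442)²/38.442 = 71.267364/38.442 = 1.8539
B: (24 − 13.261)²/13.261 = 115.326121/13.261 = 8.6966
C: (9 − 16.688)²/16.688 = 59.105344/16.688 = 3.5418
D: (40 − 35.462)²/35.462 = 20.593444/35.462 = 0.5807
E: (15 − 14.9)²/14.9 = 0.01/14.9 = 0.0007
F: (31 − 30.247)²/30.247 = 0.567009/30.247 = 0.0187
Sum = 14.692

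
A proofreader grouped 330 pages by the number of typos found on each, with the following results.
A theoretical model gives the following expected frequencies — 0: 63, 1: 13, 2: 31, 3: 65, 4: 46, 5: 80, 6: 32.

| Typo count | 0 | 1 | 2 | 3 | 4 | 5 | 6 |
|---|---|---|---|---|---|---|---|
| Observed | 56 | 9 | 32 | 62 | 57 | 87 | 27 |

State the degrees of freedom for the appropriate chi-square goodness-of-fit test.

6

There are k = 7 categories and no parameters were estimated from the data, so df = 7 − 1 = 6.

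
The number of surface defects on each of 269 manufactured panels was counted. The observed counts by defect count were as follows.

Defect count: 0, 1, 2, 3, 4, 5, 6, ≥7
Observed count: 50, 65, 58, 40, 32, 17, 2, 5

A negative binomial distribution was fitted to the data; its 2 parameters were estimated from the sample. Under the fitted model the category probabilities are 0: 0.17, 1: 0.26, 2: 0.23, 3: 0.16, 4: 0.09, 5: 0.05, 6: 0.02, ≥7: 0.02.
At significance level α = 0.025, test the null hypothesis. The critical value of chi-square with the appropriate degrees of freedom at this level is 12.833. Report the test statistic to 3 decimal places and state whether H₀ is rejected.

Expected counts E_i = n·p_i: 269×0.17 = 45.73, 269×0.26 = 69.94, 269×0.23 = 61.87, 269×0.16 = 43.04, 269×0.09 = 24.21, 269×0.05 = 13.45, 269×0.02 = 5.38, 269×0.02 = 5.38.
0: (50 − 45.73)²/45.73 = 18.2329/45.73 = 0.3987
1: (65 − 69.94)²/69.94 = 24.4036/69.94 = 0.3489
2: (58 − 61.87)²/61.87 = 14.9769/61.87 = 0.2421
3: (40 − 43.04)²/43.04 = 9.2416/43.04 = 0.2147
4: (32 − 24.21)²/24.21 = 60.6841/24.21 = 2.5066
5: (17 − 13.45)²/13.45 = 12.6025/13.45 = 0.9370
6: (2 − 5.38)²/5.38 = 11.4244/5.38 = 2.1235
≥7: (5 − 5.38)²/5.38 = 0.1444/5.38 = 0.0268
Sum = 6.798
df = 5. Since 6.798 < 12.833, we do not reject H₀.

6.798; do not reject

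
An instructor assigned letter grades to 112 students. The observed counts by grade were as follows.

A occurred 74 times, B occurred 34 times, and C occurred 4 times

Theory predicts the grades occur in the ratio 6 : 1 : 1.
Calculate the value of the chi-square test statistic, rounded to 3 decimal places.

Ratio total = 8. Expected counts: 112×6/8 = 84, 112×1/8 = 14, 112×1/8 = 14.
χ² = (74−84)²/84 + (34−14)²/14 + (4−14)²/14
   = 1.1905 + 28.5714 + 7.1429
Sum = 36.905

36.905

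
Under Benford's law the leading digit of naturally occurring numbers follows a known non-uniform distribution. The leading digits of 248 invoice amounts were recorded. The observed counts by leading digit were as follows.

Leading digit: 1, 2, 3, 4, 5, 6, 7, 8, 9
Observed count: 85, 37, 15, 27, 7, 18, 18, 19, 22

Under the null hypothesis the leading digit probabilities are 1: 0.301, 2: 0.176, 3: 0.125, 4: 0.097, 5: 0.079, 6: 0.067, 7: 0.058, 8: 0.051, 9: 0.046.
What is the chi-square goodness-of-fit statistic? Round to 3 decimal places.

33.208

Expected counts E_i = n·p_i: 248×0.301 = 74.648, 248×0.176 = 43.648, 248×0.125 = 31, 248×0.097 = 24.056, 248×0.079 = 19.592, 248×0.067 = 16.616, 248×0.058 = 14.384, 248×0.051 = 12.648, 248×0.046 = 11.408.
χ² = (85−74.648)²/74.648 + (37−43.648)²/43.648 + (15−31)²/31 + (27−24.056)²/24.056 + (7−19.592)²/19.592 + (18−16.616)²/16.616 + (18−14.384)²/14.384 + (19−12.648)²/12.648 + (22−11.408)²/11.408
   = 1.4356 + 1.0126 + 8.2581 + 0.3603 + 8.0930 + 0.1153 + 0.9090 + 3.1901 + 9.8344
Sum = 33.208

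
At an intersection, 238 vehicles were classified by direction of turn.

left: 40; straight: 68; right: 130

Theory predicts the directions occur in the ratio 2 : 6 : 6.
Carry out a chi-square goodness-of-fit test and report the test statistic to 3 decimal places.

20.078

Ratio total = 14. Expected counts: 238×2/14 = 34, 238×6/14 = 102, 238×6/14 = 102.
left: (40 − 34)²/34 = 36/34 = 1.0588
straight: (68 − 102)²/102 = 1156/102 = 11.3333
right: (130 − 102)²/102 = 784/102 = 7.6863
Sum = 20.078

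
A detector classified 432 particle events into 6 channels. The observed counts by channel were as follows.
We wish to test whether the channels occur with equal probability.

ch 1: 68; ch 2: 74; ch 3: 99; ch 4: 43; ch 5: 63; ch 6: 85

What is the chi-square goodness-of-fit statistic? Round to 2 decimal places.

25.56

Under H₀ each category has probability 1/6, so each expected count is 432/6 = 72.
χ² = (68−72)²/72 + (74−72)²/72 + (99−72)²/72 + (43−72)²/72 + (63−72)²/72 + (85−72)²/72
   = 0.222 + 0.056 + 10.125 + 11.681 + 1.125 + 2.347
Sum = 25.56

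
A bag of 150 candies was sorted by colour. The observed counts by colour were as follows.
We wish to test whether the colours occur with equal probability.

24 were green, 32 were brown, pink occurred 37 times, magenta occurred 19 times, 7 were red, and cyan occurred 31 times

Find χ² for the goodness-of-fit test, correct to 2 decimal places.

Expected count for each of the 6 categories: 150/6 = 25.
green: (24 − 25)²/25 = 1/25 = 0.040
brown: (32 − 25)²/25 = 49/25 = 1.960
pink: (37 − 25)²/25 = 144/25 = 5.760
magenta: (19 − 25)²/25 = 36/25 = 1.440
red: (7 − 25)²/25 = 324/25 = 12.960
cyan: (31 − 25)²/25 = 36/25 = 1.440
Sum = 23.60

23.60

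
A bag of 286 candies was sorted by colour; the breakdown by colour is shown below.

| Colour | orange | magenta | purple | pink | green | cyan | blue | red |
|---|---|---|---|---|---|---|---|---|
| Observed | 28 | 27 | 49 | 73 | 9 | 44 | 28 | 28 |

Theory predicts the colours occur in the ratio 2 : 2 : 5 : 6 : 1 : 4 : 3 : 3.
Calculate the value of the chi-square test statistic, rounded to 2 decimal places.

Ratio total = 26. Expected counts: 286×2/26 = 22, 286×2/26 = 22, 286×5/26 = 55, 286×6/26 = 66, 286×1/26 = 11, 286×4/26 = 44, 286×3/26 = 33, 286×3/26 = 33.
orange: (28 − 22)²/22 = 36/22 = 1.636
magenta: (27 − 22)²/22 = 25/22 = 1.136
purple: (49 − 55)²/55 = 36/55 = 0.655
pink: (73 − 66)²/66 = 49/66 = 0.742
green: (9 − 11)²/11 = 4/11 = 0.364
cyan: (44 − 44)²/44 = 0/44 = 0.000
blue: (28 − 33)²/33 = 25/33 = 0.758
red: (28 − 33)²/33 = 25/33 = 0.758
Sum = 6.05

6.05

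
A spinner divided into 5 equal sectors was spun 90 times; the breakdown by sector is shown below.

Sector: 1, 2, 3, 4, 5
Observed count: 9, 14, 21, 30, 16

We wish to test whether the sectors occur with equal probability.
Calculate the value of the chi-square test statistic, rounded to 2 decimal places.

14.11

Under H₀ each category has probability 1/5, so each expected count is 90/5 = 18.
χ² = (9−18)²/18 + (14−18)²/18 + (21−18)²/18 + (30−18)²/18 + (16−18)²/18
   = 4.500 + 0.889 + 0.500 + 8.000 + 0.222
Sum = 14.11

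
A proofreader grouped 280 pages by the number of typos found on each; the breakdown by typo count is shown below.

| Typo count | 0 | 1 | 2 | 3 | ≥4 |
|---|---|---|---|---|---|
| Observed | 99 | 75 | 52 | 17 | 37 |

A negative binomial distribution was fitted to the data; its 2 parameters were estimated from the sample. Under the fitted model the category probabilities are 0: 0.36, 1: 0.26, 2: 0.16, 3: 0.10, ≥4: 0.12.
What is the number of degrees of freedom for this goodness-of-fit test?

There are k = 5 categories and 2 parameters estimated from the data, so df = 5 − 1 − 2 = 2.

2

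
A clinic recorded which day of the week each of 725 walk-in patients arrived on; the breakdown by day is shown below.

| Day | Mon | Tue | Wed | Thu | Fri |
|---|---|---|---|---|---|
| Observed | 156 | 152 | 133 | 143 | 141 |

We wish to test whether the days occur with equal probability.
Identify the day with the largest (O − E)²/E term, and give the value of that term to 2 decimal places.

Wed, 0.99

Expected count for each of the 5 categories: 725/5 = 145.
Mon: (156 − 145)²/145 = 121/145 = 0.834
Tue: (152 − 145)²/145 = 49/145 = 0.338
Wed: (133 − 145)²/145 = 144/145 = 0.993
Thu: (143 − 145)²/145 = 4/145 = 0.028
Fri: (141 − 145)²/145 = 16/145 = 0.110
The largest term is for Wed: 0.99.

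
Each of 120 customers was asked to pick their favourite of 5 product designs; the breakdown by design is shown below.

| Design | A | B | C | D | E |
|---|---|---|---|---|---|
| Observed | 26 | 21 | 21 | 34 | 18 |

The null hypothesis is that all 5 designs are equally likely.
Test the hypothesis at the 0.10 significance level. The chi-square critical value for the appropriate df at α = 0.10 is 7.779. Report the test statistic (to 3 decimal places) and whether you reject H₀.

Expected count for each of the 5 categories: 120/5 = 24.
A: (26 − 24)²/24 = 4/24 = 0.1667
B: (21 − 24)²/24 = 9/24 = 0.3750
C: (21 − 24)²/24 = 9/24 = 0.3750
D: (34 − 24)²/24 = 100/24 = 4.1667
E: (18 − 24)²/24 = 36/24 = 1.5000
Sum = 6.583
df = 4. Since 6.583 < 7.779, we do not reject H₀.

6.583; do not reject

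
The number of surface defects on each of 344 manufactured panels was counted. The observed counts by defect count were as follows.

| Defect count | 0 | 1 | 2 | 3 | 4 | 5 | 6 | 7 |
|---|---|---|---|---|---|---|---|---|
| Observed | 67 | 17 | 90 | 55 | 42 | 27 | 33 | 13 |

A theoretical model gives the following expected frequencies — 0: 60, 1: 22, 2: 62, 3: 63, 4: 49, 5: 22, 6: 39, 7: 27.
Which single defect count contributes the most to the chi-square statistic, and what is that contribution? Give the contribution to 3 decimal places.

0: (67 − 60)²/60 = 49/60 = 0.8167
1: (17 − 22)²/22 = 25/22 = 1.1364
2: (90 − 62)²/62 = 784/62 = 12.6452
3: (55 − 63)²/63 = 64/63 = 1.0159
4: (42 − 49)²/49 = 49/49 = 1.0000
5: (27 − 22)²/22 = 25/22 = 1.1364
6: (33 − 39)²/39 = 36/39 = 0.9231
7: (13 − 27)²/27 = 196/27 = 7.2593
The largest term is for 2: 12.645.

2, 12.645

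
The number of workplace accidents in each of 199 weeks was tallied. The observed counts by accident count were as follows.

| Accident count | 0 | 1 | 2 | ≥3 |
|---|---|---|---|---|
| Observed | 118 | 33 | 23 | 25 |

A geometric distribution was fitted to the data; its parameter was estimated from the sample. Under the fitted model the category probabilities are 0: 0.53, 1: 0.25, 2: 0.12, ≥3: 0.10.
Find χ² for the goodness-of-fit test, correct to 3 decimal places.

Expected counts E_i = n·p_i: 199×0.53 = 105.47, 199×0.25 = 49.75, 199×0.12 = 23.88, 199×0.10 = 19.9.
χ² = (118−105.47)²/105.47 + (33−49.75)²/49.75 + (23−23.88)²/23.88 + (25−19.9)²/19.9
   = 1.4886 + 5.6394 + 0.0324 + 1.3070
Sum = 8.467

8.467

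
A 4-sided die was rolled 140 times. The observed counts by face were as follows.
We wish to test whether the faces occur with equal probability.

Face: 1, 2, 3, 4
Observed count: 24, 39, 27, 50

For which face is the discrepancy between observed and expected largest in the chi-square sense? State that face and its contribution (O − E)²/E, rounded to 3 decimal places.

4, 6.429

Expected count for each of the 4 categories: 140/4 = 35.
1: (24 − 35)²/35 = 121/35 = 3.4571
2: (39 − 35)²/35 = 16/35 = 0.4571
3: (27 − 35)²/35 = 64/35 = 1.8286
4: (50 − 35)²/35 = 225/35 = 6.4286
The largest term is for 4: 6.429.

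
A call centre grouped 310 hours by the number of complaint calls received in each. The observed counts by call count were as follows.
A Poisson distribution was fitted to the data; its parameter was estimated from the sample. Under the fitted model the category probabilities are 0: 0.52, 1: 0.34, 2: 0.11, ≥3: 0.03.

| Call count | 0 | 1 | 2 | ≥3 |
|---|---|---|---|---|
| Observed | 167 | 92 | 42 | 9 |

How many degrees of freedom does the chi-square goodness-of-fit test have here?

There are k = 4 categories and 1 parameter estimated from the data, so df = 4 − 1 − 1 = 2.

2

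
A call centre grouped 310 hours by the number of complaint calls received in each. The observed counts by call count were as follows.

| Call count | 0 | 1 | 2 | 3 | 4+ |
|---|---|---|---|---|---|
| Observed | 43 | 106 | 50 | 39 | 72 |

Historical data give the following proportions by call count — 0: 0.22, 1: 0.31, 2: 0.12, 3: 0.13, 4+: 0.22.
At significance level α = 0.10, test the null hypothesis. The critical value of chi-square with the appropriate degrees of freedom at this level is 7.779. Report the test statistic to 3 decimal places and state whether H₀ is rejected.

14.989; reject

Expected counts E_i = n·p_i: 310×0.22 = 68.2, 310×0.31 = 96.1, 310×0.12 = 37.2, 310×0.13 = 40.3, 310×0.22 = 68.2.
χ² = (43−68.2)²/68.2 + (106−96.1)²/96.1 + (50−37.2)²/37.2 + (39−40.3)²/40.3 + (72−68.2)²/68.2
   = 9.3114 + 1.0199 + 4.4043 + 0.0419 + 0.2117
Sum = 14.989
df = 4. Since 14.989 > 7.779, we reject H₀.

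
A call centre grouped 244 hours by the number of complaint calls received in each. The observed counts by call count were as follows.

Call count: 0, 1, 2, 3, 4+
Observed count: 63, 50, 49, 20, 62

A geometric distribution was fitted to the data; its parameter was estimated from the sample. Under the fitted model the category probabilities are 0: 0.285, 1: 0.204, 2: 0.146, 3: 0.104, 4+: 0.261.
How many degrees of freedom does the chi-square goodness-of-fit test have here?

There are k = 5 categories and 1 parameter estimated from the data, so df = 5 − 1 − 1 = 3.

3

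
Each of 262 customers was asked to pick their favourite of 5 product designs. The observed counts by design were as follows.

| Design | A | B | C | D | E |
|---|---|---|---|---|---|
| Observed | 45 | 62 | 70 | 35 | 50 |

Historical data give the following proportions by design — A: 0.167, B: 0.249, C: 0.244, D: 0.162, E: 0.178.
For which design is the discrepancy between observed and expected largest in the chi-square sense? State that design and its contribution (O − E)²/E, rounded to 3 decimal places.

Expected counts E_i = n·p_i: 262×0.167 = 43.754, 262×0.249 = 65.238, 262×0.244 = 63.928, 262×0.162 = 42.444, 262×0.178 = 46.636.
χ² = (45−43.754)²/43.754 + (62−65.238)²/65.238 + (70−63.928)²/63.928 + (35−42.444)²/42.444 + (50−46.636)²/46.636
   = 0.0355 + 0.1607 + 0.5767 + 1.3056 + 0.2427
The largest term is for D: 1.306.

D, 1.306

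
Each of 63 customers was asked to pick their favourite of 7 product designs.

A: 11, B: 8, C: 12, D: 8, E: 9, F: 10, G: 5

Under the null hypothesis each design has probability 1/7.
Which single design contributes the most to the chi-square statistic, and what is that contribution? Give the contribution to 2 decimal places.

Expected count for each of the 7 categories: 63/7 = 9.
cat         O        E   (O−E)²/E
A          11        9      0.444
B           8        9      0.111
C          12        9      1.000
D           8        9      0.111
E           9        9      0.000
F          10        9      0.111
G           5        9      1.778
The largest term is for G: 1.78.

G, 1.78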